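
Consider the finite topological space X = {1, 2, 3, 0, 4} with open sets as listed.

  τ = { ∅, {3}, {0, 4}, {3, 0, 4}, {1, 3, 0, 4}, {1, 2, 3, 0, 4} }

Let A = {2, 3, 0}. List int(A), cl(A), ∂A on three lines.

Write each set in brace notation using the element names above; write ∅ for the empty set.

U open, U⊆A: ∅, {3}. int(A) = ⋃ = {3}
X∖A={1, 4}, int(X∖A)=∅, hence cl(A)={1, 2, 3, 0, 4}
∂A: remove int from cl → {1, 2, 0, 4}

int(A) = {3}
cl(A)  = {1, 2, 3, 0, 4}
∂A     = {1, 2, 0, 4}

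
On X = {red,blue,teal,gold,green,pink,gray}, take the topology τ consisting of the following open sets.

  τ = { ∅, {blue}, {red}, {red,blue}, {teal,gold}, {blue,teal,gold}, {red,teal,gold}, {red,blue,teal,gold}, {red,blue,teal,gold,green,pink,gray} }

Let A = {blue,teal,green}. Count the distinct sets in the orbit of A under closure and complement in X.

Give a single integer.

10

closure: X∖int(X∖A) = X∖{red} = {blue,teal,gold,green,pink,gray}
Let k=closure and c=complement:
  1. A     = {blue,teal,green}
  2. kA    = {blue,teal,gold,green,pink,gray}
  3. cA    = {red,gold,pink,gray}
  4. ckA   = {red}
  5. kcA   = {red,teal,gold,green,pink,gray}
  6. kckA  = {red,green,pink,gray}
  7. ckcA  = {blue}
  8. ckckA = {blue,teal,gold}
  9. kckcA = {blue,green,pink,gray}
  10. ckckcA = {red,teal,gold}
— saturated at 10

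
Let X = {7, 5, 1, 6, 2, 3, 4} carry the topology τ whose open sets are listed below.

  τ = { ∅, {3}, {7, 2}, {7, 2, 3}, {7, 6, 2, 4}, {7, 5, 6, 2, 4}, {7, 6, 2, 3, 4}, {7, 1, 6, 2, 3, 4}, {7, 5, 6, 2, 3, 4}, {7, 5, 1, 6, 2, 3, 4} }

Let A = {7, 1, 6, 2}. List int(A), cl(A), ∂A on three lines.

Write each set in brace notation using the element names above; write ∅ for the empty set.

int(A) = {7, 2}
cl(A)  = {7, 5, 1, 6, 2, 4}
∂A     = {5, 1, 6, 4}

interior: largest open inside A is {7, 2} (from ∅, {7, 2})
cl via duality: int({5, 3, 4}) = {3}, so X∖{3} = {7, 5, 1, 6, 2, 4}
cl∖int = {5, 1, 6, 4}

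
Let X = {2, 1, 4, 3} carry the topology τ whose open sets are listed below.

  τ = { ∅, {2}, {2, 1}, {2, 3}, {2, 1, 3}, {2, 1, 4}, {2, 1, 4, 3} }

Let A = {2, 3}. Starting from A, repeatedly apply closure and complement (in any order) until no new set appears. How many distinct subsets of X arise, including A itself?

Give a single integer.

cl via duality: int({1, 4}) = ∅, so X∖∅ = {2, 1, 4, 3}
Write k for closure, c for complement:
  1. A     = {2, 3}
  2. kA    = {2, 1, 4, 3}
  3. cA    = {1, 4}
  4. ckA   = ∅
applying k or c yields no new set

4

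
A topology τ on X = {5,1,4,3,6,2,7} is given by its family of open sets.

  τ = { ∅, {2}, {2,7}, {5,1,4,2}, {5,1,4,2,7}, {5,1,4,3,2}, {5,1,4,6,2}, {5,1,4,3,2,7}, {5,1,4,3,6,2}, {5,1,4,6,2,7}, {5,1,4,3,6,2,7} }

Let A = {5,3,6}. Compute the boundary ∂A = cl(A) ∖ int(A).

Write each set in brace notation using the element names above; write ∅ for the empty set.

interior: largest open inside A is ∅ (from ∅)
cl via duality: int({1,4,2,7}) = {2,7}, so X∖{2,7} = {5,1,4,3,6}
cl∖int = {5,1,4,3,6}

{5,1,4,3,6}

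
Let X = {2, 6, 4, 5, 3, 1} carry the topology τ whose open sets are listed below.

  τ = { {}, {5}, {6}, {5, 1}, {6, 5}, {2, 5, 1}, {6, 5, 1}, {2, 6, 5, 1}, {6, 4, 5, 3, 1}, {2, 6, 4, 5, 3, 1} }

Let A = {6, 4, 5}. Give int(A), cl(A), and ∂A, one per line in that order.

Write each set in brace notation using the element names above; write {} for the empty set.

opens ⊆ A: {}, {6}, {5}, {6, 5}; union → int = {6, 5}
complement {2, 3, 1}; its interior {}; cl(A) = X∖{} = {2, 6, 4, 5, 3, 1}
boundary = {2, 6, 4, 5, 3, 1} ∖ {6, 5} = {2, 4, 3, 1}

int(A) = {6, 5}
cl(A)  = {2, 6, 4, 5, 3, 1}
∂A     = {2, 4, 3, 1}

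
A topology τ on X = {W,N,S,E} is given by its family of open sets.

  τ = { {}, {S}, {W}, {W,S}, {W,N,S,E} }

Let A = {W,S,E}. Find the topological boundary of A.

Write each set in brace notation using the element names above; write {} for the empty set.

{N,E}

opens ⊆ A: {}, {W}, {S}, {W,S}; union → int = {W,S}
complement {N}; its interior {}; cl(A) = X∖{} = {W,N,S,E}
boundary = {W,N,S,E} ∖ {W,S} = {N,E}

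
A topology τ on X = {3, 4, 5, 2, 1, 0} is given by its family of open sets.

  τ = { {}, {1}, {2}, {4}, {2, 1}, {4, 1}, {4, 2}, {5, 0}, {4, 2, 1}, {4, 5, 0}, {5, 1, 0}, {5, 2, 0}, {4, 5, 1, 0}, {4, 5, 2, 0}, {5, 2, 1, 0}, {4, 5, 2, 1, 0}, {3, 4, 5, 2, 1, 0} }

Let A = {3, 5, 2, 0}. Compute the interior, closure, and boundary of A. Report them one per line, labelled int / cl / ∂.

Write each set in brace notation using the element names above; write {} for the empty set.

int(A) = {5, 2, 0}
cl(A)  = {3, 5, 2, 0}
∂A     = {3}

interior: largest open inside A is {5, 2, 0} (from {}, {2}, {5, 0}, {5, 2, 0})
cl via duality: int({4, 1}) = {4, 1}, so X∖{4, 1} = {3, 5, 2, 0}
cl∖int = {3}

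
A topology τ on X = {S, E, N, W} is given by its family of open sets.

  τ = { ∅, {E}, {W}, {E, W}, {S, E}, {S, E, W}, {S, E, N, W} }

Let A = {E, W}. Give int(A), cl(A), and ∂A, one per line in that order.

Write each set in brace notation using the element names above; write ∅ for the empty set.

int(A) = {E, W}
cl(A)  = {S, E, N, W}
∂A     = {S, N}

open subsets of A: ∅, {E}, {W}, {E, W}; so int(A) = {E, W}
closure: X∖int(X∖A) = X∖∅ = {S, E, N, W}
∂A = {S, E, N, W} minus {E, W} = {S, N}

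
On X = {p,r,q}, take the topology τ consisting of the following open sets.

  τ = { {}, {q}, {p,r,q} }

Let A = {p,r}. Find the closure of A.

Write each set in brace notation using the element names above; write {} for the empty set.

complement {q}; its interior {q}; cl(A) = X∖{q} = {p,r}

{p,r}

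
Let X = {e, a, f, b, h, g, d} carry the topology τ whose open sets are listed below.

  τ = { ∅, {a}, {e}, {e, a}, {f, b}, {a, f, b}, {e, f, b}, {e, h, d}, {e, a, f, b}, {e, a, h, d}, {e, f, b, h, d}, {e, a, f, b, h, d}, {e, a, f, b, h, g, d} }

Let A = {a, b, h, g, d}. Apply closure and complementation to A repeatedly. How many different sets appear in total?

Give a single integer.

12

complement {e, f}; its interior {e}; cl(A) = X∖{e} = {a, f, b, h, g, d}
With k = closure, c = complement:
  1. A     = {a, b, h, g, d}
  2. kA    = {a, f, b, h, g, d}
  3. cA    = {e, f}
  4. ckA   = {e}
  5. kcA   = {e, f, b, h, g, d}
  6. kckA  = {e, h, g, d}
  7. ckcA  = {a}
  8. ckckA = {a, f, b}
  9. kckcA = {a, g}
  10. kckckA = {a, f, b, g}
  11. ckckcA = {e, f, b, h, d}
  12. ckckckA = {e, h, d}
k, c of each give nothing new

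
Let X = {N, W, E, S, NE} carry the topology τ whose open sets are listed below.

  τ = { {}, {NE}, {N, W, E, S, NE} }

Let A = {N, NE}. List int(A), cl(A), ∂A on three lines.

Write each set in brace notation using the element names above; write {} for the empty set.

int(A) = {NE}
cl(A)  = {N, W, E, S, NE}
∂A     = {N, W, E, S}

interior: largest open inside A is {NE} (from {}, {NE})
cl via duality: int({W, E, S}) = {}, so X∖{} = {N, W, E, S, NE}
cl∖int = {N, W, E, S}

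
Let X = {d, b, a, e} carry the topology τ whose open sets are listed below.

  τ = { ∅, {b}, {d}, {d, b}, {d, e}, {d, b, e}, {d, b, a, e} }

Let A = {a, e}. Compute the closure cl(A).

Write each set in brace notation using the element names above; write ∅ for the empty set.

closure: X∖int(X∖A) = X∖{d, b} = {a, e}

{a, e}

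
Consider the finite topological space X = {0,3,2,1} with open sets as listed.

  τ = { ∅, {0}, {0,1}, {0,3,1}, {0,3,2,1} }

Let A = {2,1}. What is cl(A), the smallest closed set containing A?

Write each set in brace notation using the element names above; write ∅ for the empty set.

cl via duality: int({0,3}) = {0}, so X∖{0} = {3,2,1}

{3,2,1}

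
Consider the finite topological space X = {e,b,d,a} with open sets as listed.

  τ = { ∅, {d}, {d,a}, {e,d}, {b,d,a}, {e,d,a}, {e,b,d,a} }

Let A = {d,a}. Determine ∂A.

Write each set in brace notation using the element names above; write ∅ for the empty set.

interior: largest open inside A is {d,a} (from ∅, {d}, {d,a})
cl via duality: int({e,b}) = ∅, so X∖∅ = {e,b,d,a}
cl∖int = {e,b}

{e,b}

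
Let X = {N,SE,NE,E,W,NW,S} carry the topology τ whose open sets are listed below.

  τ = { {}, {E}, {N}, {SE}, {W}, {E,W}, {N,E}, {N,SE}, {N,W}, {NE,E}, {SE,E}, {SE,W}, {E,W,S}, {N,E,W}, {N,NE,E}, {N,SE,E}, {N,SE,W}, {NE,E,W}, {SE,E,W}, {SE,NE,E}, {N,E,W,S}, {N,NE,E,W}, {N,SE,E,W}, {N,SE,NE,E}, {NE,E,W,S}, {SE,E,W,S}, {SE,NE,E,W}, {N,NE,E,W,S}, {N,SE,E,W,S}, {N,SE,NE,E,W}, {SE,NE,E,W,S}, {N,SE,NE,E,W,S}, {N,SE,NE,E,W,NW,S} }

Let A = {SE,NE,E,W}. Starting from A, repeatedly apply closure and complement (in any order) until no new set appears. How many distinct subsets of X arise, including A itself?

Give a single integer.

closure: X∖int(X∖A) = X∖{N} = {SE,NE,E,W,NW,S}
Let k=closure and c=complement:
  1. A     = {SE,NE,E,W}
  2. kA    = {SE,NE,E,W,NW,S}
  3. cA    = {N,NW,S}
  4. ckA   = {N}
  5. kckA  = {N,NW}
  6. ckckA = {SE,NE,E,W,S}
— saturated at 6

6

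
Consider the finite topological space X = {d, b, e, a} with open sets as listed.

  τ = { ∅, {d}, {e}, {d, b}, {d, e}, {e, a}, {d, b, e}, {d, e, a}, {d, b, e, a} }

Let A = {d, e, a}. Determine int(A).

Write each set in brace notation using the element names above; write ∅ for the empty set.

{d, e, a}

opens ⊆ A: ∅, {e}, {d}, {e, a}, {d, e}, {d, e, a}; union → int = {d, e, a}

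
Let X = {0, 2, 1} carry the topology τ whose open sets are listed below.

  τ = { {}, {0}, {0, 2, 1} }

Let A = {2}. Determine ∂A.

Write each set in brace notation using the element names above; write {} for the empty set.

{2, 1}

opens ⊆ A: {}; union → int = {}
complement {0, 1}; its interior {0}; cl(A) = X∖{0} = {2, 1}
boundary = {2, 1} ∖ {} = {2, 1}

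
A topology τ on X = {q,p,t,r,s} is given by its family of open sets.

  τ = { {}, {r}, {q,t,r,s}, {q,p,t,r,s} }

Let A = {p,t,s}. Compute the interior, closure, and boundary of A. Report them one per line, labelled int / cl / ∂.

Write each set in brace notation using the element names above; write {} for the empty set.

int(A) = {}
cl(A)  = {q,p,t,s}
∂A     = {q,p,t,s}

open subsets of A: {}; so int(A) = {}
closure: X∖int(X∖A) = X∖{r} = {q,p,t,s}
∂A = {q,p,t,s} minus {} = {q,p,t,s}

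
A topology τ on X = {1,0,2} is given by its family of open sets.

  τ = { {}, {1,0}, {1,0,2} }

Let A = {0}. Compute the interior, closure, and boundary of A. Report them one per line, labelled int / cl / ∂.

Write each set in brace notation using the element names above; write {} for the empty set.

int(A) = {}
cl(A)  = {1,0,2}
∂A     = {1,0,2}

opens ⊆ A: {}; union → int = {}
complement {1,2}; its interior {}; cl(A) = X∖{} = {1,0,2}
boundary = {1,0,2} ∖ {} = {1,0,2}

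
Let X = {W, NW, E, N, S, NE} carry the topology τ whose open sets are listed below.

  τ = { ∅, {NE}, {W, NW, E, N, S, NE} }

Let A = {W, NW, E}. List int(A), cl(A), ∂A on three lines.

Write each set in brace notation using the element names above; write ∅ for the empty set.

open subsets of A: ∅; so int(A) = ∅
closure: X∖int(X∖A) = X∖{NE} = {W, NW, E, N, S}
∂A = {W, NW, E, N, S} minus ∅ = {W, NW, E, N, S}

int(A) = ∅
cl(A)  = {W, NW, E, N, S}
∂A     = {W, NW, E, N, S}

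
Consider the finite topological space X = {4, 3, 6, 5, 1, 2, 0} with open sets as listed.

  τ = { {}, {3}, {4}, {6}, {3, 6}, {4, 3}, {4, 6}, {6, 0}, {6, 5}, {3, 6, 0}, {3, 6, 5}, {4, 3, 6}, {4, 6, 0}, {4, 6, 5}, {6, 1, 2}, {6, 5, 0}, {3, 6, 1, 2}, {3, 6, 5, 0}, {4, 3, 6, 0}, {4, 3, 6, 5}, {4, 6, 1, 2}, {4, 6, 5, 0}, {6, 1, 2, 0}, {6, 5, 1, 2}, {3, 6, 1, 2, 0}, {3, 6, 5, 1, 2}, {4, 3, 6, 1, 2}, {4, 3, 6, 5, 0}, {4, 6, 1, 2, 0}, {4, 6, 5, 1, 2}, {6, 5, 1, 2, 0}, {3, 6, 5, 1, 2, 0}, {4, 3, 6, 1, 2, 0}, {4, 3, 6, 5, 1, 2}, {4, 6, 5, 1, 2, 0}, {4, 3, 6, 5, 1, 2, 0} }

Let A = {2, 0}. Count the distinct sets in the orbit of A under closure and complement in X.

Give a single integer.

6

X∖A={4, 3, 6, 5, 1}, int(X∖A)={4, 3, 6, 5}, hence cl(A)={1, 2, 0}
Orbit (k=closure, c=complement):
  1. A     = {2, 0}
  2. kA    = {1, 2, 0}
  3. cA    = {4, 3, 6, 5, 1}
  4. ckA   = {4, 3, 6, 5}
  5. kcA   = {4, 3, 6, 5, 1, 2, 0}
  6. ckcA  = {}
(closed under both — stop)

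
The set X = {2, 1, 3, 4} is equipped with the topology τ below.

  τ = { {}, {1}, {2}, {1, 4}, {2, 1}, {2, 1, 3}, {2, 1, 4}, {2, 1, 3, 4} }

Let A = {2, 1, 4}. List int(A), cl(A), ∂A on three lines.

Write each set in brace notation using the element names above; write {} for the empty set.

open subsets of A: {}, {2}, {1}, {2, 1}, {1, 4}, {2, 1, 4}; so int(A) = {2, 1, 4}
closure: X∖int(X∖A) = X∖{} = {2, 1, 3, 4}
∂A = {2, 1, 3, 4} minus {2, 1, 4} = {3}

int(A) = {2, 1, 4}
cl(A)  = {2, 1, 3, 4}
∂A     = {3}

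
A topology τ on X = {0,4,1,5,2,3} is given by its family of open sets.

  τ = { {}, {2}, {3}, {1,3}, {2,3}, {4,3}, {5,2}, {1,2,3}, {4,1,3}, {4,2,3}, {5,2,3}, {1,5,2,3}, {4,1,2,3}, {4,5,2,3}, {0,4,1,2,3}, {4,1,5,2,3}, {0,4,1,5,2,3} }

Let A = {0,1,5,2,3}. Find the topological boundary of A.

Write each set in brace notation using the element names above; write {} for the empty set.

opens ⊆ A: {}, {2}, {3}, {1,3}, {2,3}, {5,2}, {5,2,3}, {1,2,3}, {1,5,2,3}; union → int = {1,5,2,3}
complement {4}; its interior {}; cl(A) = X∖{} = {0,4,1,5,2,3}
boundary = {0,4,1,5,2,3} ∖ {1,5,2,3} = {0,4}

{0,4}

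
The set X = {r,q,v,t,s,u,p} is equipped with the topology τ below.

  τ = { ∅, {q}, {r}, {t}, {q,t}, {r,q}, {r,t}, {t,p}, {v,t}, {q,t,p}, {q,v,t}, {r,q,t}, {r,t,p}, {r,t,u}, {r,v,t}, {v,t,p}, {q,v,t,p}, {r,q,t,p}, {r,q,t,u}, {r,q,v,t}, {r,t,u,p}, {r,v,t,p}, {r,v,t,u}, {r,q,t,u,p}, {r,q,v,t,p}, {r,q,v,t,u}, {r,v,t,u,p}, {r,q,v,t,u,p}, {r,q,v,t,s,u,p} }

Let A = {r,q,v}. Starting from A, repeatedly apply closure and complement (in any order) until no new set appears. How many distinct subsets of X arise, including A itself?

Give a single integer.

complement {t,s,u,p}; its interior {t,p}; cl(A) = X∖{t,p} = {r,q,v,s,u}
With k = closure, c = complement:
  1. A     = {r,q,v}
  2. kA    = {r,q,v,s,u}
  3. cA    = {t,s,u,p}
  4. ckA   = {t,p}
  5. kcA   = {v,t,s,u,p}
  6. ckcA  = {r,q}
  7. kckcA = {r,q,s,u}
  8. ckckcA = {v,t,p}
k, c of each give nothing new

8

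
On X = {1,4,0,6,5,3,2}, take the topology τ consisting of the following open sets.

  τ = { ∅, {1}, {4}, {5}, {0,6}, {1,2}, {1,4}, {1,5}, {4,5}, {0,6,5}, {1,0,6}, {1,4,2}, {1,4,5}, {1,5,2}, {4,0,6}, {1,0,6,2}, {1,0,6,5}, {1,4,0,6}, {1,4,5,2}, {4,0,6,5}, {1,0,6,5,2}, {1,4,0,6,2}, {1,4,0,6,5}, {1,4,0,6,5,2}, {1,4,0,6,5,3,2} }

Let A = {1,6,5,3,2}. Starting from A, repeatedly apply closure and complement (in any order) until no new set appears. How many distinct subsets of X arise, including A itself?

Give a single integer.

cl via duality: int({4,0}) = {4}, so X∖{4} = {1,0,6,5,3,2}
Write k for closure, c for complement:
  1. A     = {1,6,5,3,2}
  2. kA    = {1,0,6,5,3,2}
  3. cA    = {4,0}
  4. ckA   = {4}
  5. kcA   = {4,0,6,3}
  6. kckA  = {4,3}
  7. ckcA  = {1,5,2}
  8. ckckA = {1,0,6,5,2}
  9. kckcA = {1,5,3,2}
  10. ckckcA = {4,0,6}
applying k or c yields no new set

10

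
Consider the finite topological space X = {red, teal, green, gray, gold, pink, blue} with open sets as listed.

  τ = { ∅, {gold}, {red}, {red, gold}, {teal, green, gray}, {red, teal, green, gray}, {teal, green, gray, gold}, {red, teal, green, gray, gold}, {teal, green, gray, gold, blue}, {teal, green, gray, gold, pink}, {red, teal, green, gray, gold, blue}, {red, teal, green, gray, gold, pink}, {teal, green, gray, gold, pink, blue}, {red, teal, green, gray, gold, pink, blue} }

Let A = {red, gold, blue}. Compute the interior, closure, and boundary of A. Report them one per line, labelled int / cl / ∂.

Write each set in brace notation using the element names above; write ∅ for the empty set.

open subsets of A: ∅, {red}, {gold}, {red, gold}; so int(A) = {red, gold}
closure: X∖int(X∖A) = X∖{teal, green, gray} = {red, gold, pink, blue}
∂A = {red, gold, pink, blue} minus {red, gold} = {pink, blue}

int(A) = {red, gold}
cl(A)  = {red, gold, pink, blue}
∂A     = {pink, blue}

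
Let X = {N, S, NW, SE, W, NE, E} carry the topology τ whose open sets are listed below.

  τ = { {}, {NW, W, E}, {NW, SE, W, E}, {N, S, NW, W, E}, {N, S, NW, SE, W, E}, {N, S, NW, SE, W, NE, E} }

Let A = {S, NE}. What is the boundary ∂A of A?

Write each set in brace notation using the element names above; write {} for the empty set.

opens ⊆ A: {}; union → int = {}
complement {N, NW, SE, W, E}; its interior {NW, SE, W, E}; cl(A) = X∖{NW, SE, W, E} = {N, S, NE}
boundary = {N, S, NE} ∖ {} = {N, S, NE}

{N, S, NE}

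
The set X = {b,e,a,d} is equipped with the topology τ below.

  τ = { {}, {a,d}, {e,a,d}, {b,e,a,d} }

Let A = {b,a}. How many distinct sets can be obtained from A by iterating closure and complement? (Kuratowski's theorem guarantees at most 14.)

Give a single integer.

cl via duality: int({e,d}) = {}, so X∖{} = {b,e,a,d}
Write k for closure, c for complement:
  1. A     = {b,a}
  2. kA    = {b,e,a,d}
  3. cA    = {e,d}
  4. ckA   = {}
applying k or c yields no new set

4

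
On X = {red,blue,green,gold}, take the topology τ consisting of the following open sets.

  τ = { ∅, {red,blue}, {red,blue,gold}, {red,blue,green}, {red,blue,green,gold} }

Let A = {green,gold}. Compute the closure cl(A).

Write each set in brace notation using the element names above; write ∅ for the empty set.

{green,gold}

closure: X∖int(X∖A) = X∖{red,blue} = {green,gold}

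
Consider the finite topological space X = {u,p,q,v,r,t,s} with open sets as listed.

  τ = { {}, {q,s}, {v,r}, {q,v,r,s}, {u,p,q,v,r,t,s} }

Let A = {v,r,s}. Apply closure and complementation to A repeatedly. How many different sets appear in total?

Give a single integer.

8

X∖A={u,p,q,t}, int(X∖A)={}, hence cl(A)={u,p,q,v,r,t,s}
Orbit (k=closure, c=complement):
  1. A     = {v,r,s}
  2. kA    = {u,p,q,v,r,t,s}
  3. cA    = {u,p,q,t}
  4. ckA   = {}
  5. kcA   = {u,p,q,t,s}
  6. ckcA  = {v,r}
  7. kckcA = {u,p,v,r,t}
  8. ckckcA = {q,s}
(closed under both — stop)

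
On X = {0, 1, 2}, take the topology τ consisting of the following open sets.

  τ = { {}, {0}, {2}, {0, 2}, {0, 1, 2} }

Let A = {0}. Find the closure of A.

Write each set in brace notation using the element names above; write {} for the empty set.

{0, 1}

complement {1, 2}; its interior {2}; cl(A) = X∖{2} = {0, 1}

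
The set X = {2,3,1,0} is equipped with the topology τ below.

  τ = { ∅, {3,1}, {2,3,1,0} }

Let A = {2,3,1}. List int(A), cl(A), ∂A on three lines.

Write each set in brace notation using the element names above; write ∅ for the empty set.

int(A) = {3,1}
cl(A)  = {2,3,1,0}
∂A     = {2,0}

opens ⊆ A: ∅, {3,1}; union → int = {3,1}
complement {0}; its interior ∅; cl(A) = X∖∅ = {2,3,1,0}
boundary = {2,3,1,0} ∖ {3,1} = {2,0}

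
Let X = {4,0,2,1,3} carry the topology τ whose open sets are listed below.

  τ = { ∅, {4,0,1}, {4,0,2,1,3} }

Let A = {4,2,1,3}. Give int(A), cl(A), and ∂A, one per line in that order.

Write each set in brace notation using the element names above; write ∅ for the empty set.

interior: largest open inside A is ∅ (from ∅)
cl via duality: int({0}) = ∅, so X∖∅ = {4,0,2,1,3}
cl∖int = {4,0,2,1,3}

int(A) = ∅
cl(A)  = {4,0,2,1,3}
∂A     = {4,0,2,1,3}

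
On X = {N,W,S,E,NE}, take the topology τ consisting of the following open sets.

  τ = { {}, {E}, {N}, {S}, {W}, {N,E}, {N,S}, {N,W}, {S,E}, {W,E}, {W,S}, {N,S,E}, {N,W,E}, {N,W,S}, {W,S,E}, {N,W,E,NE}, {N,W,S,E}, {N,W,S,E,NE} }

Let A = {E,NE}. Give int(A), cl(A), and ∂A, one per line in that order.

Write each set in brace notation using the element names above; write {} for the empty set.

int(A) = {E}
cl(A)  = {E,NE}
∂A     = {NE}

interior: largest open inside A is {E} (from {}, {E})
cl via duality: int({N,W,S}) = {N,W,S}, so X∖{N,W,S} = {E,NE}
cl∖int = {NE}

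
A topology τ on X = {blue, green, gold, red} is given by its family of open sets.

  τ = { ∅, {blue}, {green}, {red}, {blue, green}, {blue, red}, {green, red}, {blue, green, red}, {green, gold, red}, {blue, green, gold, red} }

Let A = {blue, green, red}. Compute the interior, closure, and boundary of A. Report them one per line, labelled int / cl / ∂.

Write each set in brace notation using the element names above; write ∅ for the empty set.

int(A) = {blue, green, red}
cl(A)  = {blue, green, gold, red}
∂A     = {gold}

U open, U⊆A: ∅, {red}, {green}, {blue}, {blue, green}, {green, red}, {blue, red}, {blue, green, red}. int(A) = ⋃ = {blue, green, red}
X∖A={gold}, int(X∖A)=∅, hence cl(A)={blue, green, gold, red}
∂A: remove int from cl → {gold}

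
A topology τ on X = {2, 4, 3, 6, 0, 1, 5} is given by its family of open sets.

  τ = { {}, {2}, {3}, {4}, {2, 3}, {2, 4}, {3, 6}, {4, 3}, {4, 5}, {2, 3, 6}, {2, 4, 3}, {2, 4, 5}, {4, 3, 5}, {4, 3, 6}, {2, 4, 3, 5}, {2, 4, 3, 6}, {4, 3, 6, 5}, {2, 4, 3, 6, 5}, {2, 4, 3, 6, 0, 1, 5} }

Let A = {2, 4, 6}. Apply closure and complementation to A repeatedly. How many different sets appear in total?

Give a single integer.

10

cl via duality: int({3, 0, 1, 5}) = {3}, so X∖{3} = {2, 4, 6, 0, 1, 5}
Write k for closure, c for complement:
  1. A     = {2, 4, 6}
  2. kA    = {2, 4, 6, 0, 1, 5}
  3. cA    = {3, 0, 1, 5}
  4. ckA   = {3}
  5. kcA   = {3, 6, 0, 1, 5}
  6. kckA  = {3, 6, 0, 1}
  7. ckcA  = {2, 4}
  8. ckckA = {2, 4, 5}
  9. kckcA = {2, 4, 0, 1, 5}
  10. ckckcA = {3, 6}
applying k or c yields no new set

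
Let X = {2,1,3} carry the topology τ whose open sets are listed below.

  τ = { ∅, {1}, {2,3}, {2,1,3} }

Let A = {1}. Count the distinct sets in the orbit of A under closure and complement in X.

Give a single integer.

cl via duality: int({2,3}) = {2,3}, so X∖{2,3} = {1}
Write k for closure, c for complement:
  1. A     = {1}
  2. cA    = {2,3}
applying k or c yields no new set

2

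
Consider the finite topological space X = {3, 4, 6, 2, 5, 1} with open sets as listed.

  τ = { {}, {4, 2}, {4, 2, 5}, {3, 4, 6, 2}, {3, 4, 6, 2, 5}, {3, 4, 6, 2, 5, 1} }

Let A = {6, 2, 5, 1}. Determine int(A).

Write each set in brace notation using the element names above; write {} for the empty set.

open subsets of A: {}; so int(A) = {}

{}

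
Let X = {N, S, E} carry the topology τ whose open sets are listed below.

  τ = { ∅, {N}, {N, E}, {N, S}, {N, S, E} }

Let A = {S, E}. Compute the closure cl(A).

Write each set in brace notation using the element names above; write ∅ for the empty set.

{S, E}

closure: X∖int(X∖A) = X∖{N} = {S, E}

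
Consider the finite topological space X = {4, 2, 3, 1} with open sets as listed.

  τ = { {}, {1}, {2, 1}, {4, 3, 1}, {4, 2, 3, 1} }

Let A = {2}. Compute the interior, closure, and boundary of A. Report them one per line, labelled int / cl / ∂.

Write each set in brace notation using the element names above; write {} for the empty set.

U open, U⊆A: {}. int(A) = ⋃ = {}
X∖A={4, 3, 1}, int(X∖A)={4, 3, 1}, hence cl(A)={2}
∂A: remove int from cl → {2}

int(A) = {}
cl(A)  = {2}
∂A     = {2}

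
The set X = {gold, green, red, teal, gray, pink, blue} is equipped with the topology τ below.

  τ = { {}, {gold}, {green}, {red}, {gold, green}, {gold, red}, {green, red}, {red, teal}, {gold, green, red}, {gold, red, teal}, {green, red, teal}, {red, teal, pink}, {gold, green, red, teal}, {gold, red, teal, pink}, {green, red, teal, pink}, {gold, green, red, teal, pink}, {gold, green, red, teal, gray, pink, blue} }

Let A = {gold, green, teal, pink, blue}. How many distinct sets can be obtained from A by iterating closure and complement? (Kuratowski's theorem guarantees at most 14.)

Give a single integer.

closure: X∖int(X∖A) = X∖{red} = {gold, green, teal, gray, pink, blue}
Let k=closure and c=complement:
  1. A     = {gold, green, teal, pink, blue}
  2. kA    = {gold, green, teal, gray, pink, blue}
  3. cA    = {red, gray}
  4. ckA   = {red}
  5. kcA   = {red, teal, gray, pink, blue}
  6. ckcA  = {gold, green}
  7. kckcA = {gold, green, gray, blue}
  8. ckckcA = {red, teal, pink}
— saturated at 8

8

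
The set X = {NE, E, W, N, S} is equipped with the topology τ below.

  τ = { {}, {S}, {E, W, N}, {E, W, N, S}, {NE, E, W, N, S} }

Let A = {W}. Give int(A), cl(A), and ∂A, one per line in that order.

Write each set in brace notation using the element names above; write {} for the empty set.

int(A) = {}
cl(A)  = {NE, E, W, N}
∂A     = {NE, E, W, N}

interior: largest open inside A is {} (from {})
cl via duality: int({NE, E, N, S}) = {S}, so X∖{S} = {NE, E, W, N}
cl∖int = {NE, E, W, N}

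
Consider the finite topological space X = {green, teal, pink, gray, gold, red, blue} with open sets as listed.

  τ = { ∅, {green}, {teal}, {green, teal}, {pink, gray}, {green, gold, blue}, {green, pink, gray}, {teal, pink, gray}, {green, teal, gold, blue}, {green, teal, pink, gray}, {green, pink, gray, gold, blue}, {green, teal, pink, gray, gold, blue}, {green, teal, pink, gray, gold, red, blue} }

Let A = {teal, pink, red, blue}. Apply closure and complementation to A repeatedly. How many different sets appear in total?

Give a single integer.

12

closure: X∖int(X∖A) = X∖{green} = {teal, pink, gray, gold, red, blue}
Let k=closure and c=complement:
  1. A     = {teal, pink, red, blue}
  2. kA    = {teal, pink, gray, gold, red, blue}
  3. cA    = {green, gray, gold}
  4. ckA   = {green}
  5. kcA   = {green, pink, gray, gold, red, blue}
  6. kckA  = {green, gold, red, blue}
  7. ckcA  = {teal}
  8. ckckA = {teal, pink, gray}
  9. kckcA = {teal, red}
  10. kckckA = {teal, pink, gray, red}
  11. ckckcA = {green, pink, gray, gold, blue}
  12. ckckckA = {green, gold, blue}
— saturated at 12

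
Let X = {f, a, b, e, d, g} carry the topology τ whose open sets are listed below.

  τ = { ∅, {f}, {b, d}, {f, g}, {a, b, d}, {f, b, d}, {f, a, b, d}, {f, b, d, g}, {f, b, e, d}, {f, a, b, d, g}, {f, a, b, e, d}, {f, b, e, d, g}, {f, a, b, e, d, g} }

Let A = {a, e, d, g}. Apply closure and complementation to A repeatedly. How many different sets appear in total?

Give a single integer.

cl via duality: int({f, b}) = {f}, so X∖{f} = {a, b, e, d, g}
Write k for closure, c for complement:
  1. A     = {a, e, d, g}
  2. kA    = {a, b, e, d, g}
  3. cA    = {f, b}
  4. ckA   = {f}
  5. kcA   = {f, a, b, e, d, g}
  6. kckA  = {f, e, g}
  7. ckcA  = ∅
  8. ckckA = {a, b, d}
  9. kckckA = {a, b, e, d}
  10. ckckckA = {f, g}
applying k or c yields no new set

10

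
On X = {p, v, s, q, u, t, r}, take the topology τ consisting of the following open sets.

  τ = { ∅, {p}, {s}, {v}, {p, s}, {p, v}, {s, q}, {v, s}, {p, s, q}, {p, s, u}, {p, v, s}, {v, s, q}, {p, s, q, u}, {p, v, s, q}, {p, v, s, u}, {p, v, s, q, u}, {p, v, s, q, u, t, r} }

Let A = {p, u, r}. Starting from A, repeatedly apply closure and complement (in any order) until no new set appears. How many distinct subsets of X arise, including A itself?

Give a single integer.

cl via duality: int({v, s, q, t}) = {v, s, q}, so X∖{v, s, q} = {p, u, t, r}
Write k for closure, c for complement:
  1. A     = {p, u, r}
  2. kA    = {p, u, t, r}
  3. cA    = {v, s, q, t}
  4. ckA   = {v, s, q}
  5. kcA   = {v, s, q, u, t, r}
  6. ckcA  = {p}
applying k or c yields no new set

6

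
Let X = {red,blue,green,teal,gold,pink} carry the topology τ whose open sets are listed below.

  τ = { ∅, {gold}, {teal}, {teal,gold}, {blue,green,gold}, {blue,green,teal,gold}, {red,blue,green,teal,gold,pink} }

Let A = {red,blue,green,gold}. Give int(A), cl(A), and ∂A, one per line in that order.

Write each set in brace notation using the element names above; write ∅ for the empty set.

int(A) = {blue,green,gold}
cl(A)  = {red,blue,green,gold,pink}
∂A     = {red,pink}

U open, U⊆A: ∅, {gold}, {blue,green,gold}. int(A) = ⋃ = {blue,green,gold}
X∖A={teal,pink}, int(X∖A)={teal}, hence cl(A)={red,blue,green,gold,pink}
∂A: remove int from cl → {red,pink}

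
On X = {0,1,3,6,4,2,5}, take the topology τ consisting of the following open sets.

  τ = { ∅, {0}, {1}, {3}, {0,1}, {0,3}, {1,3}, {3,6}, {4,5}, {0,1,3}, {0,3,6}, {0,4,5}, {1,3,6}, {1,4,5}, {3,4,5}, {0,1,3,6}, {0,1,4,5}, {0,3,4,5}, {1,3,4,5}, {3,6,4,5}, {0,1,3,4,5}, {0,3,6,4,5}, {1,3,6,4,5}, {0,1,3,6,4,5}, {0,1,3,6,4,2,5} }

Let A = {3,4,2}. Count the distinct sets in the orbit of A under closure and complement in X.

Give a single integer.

12

X∖A={0,1,6,5}, int(X∖A)={0,1}, hence cl(A)={3,6,4,2,5}
Orbit (k=closure, c=complement):
  1. A     = {3,4,2}
  2. kA    = {3,6,4,2,5}
  3. cA    = {0,1,6,5}
  4. ckA   = {0,1}
  5. kcA   = {0,1,6,4,2,5}
  6. kckA  = {0,1,2}
  7. ckcA  = {3}
  8. ckckA = {3,6,4,5}
  9. kckcA = {3,6,2}
  10. ckckcA = {0,1,4,5}
  11. kckckcA = {0,1,4,2,5}
  12. ckckckcA = {3,6}
(closed under both — stop)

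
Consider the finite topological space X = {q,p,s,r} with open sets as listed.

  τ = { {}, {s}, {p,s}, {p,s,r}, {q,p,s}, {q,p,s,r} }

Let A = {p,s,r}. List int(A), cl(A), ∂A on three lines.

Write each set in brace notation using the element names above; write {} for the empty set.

int(A) = {p,s,r}
cl(A)  = {q,p,s,r}
∂A     = {q}

open subsets of A: {}, {s}, {p,s}, {p,s,r}; so int(A) = {p,s,r}
closure: X∖int(X∖A) = X∖{} = {q,p,s,r}
∂A = {q,p,s,r} minus {p,s,r} = {q}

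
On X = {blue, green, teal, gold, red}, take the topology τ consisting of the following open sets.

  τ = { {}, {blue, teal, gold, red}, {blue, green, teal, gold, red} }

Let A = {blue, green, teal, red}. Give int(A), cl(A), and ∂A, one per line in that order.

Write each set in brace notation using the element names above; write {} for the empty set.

open subsets of A: {}; so int(A) = {}
closure: X∖int(X∖A) = X∖{} = {blue, green, teal, gold, red}
∂A = {blue, green, teal, gold, red} minus {} = {blue, green, teal, gold, red}

int(A) = {}
cl(A)  = {blue, green, teal, gold, red}
∂A     = {blue, green, teal, gold, red}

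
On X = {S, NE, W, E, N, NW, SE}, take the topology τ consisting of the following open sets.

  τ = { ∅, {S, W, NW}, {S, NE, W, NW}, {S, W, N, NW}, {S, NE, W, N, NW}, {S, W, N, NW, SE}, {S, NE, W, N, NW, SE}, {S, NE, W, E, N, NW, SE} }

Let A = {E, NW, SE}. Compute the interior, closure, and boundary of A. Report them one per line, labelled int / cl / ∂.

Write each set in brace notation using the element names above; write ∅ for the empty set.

int(A) = ∅
cl(A)  = {S, NE, W, E, N, NW, SE}
∂A     = {S, NE, W, E, N, NW, SE}

U open, U⊆A: ∅. int(A) = ⋃ = ∅
X∖A={S, NE, W, N}, int(X∖A)=∅, hence cl(A)={S, NE, W, E, N, NW, SE}
∂A: remove int from cl → {S, NE, W, E, N, NW, SE}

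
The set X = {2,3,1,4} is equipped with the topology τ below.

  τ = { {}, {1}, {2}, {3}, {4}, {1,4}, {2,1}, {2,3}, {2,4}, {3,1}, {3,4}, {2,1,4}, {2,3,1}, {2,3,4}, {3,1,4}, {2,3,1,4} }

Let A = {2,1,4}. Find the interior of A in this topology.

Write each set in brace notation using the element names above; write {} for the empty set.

{2,1,4}

opens ⊆ A: {}, {1}, {4}, {2}, {2,1}, {2,4}, {1,4}, {2,1,4}; union → int = {2,1,4}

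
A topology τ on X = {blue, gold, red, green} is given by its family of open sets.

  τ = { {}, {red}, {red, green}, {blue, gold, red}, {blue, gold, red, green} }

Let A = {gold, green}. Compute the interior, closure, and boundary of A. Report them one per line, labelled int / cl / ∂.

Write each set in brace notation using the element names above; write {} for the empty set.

int(A) = {}
cl(A)  = {blue, gold, green}
∂A     = {blue, gold, green}

opens ⊆ A: {}; union → int = {}
complement {blue, red}; its interior {red}; cl(A) = X∖{red} = {blue, gold, green}
boundary = {blue, gold, green} ∖ {} = {blue, gold, green}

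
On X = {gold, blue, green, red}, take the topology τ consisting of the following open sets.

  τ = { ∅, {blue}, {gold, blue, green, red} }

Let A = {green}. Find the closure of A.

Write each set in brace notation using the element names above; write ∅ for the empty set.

cl via duality: int({gold, blue, red}) = {blue}, so X∖{blue} = {gold, green, red}

{gold, green, red}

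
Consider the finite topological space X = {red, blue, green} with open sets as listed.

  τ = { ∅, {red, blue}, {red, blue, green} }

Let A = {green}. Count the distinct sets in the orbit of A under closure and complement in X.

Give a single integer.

X∖A={red, blue}, int(X∖A)={red, blue}, hence cl(A)={green}
Orbit (k=closure, c=complement):
  1. A     = {green}
  2. cA    = {red, blue}
  3. kcA   = {red, blue, green}
  4. ckcA  = ∅
(closed under both — stop)

4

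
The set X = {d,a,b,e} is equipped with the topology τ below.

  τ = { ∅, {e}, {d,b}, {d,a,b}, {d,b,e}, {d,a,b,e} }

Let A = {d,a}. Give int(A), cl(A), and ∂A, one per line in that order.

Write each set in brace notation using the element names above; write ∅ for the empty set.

int(A) = ∅
cl(A)  = {d,a,b}
∂A     = {d,a,b}

open subsets of A: ∅; so int(A) = ∅
closure: X∖int(X∖A) = X∖{e} = {d,a,b}
∂A = {d,a,b} minus ∅ = {d,a,b}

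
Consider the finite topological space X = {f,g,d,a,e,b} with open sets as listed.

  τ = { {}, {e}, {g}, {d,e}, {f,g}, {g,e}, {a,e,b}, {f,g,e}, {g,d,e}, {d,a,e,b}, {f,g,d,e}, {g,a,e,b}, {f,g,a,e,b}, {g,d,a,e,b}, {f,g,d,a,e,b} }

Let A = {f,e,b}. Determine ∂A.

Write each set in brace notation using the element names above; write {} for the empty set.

{f,d,a,b}

U open, U⊆A: {}, {e}. int(A) = ⋃ = {e}
X∖A={g,d,a}, int(X∖A)={g}, hence cl(A)={f,d,a,e,b}
∂A: remove int from cl → {f,d,a,b}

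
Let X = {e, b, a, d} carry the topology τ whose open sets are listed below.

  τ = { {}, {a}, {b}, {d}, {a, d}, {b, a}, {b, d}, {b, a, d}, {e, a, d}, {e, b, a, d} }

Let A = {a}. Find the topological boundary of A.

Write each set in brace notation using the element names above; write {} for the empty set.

opens ⊆ A: {}, {a}; union → int = {a}
complement {e, b, d}; its interior {b, d}; cl(A) = X∖{b, d} = {e, a}
boundary = {e, a} ∖ {a} = {e}

{e}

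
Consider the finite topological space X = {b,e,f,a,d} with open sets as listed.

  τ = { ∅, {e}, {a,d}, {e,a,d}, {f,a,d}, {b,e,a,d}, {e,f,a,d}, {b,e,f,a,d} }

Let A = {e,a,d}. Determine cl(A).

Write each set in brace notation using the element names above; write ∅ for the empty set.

cl via duality: int({b,f}) = ∅, so X∖∅ = {b,e,f,a,d}

{b,e,f,a,d}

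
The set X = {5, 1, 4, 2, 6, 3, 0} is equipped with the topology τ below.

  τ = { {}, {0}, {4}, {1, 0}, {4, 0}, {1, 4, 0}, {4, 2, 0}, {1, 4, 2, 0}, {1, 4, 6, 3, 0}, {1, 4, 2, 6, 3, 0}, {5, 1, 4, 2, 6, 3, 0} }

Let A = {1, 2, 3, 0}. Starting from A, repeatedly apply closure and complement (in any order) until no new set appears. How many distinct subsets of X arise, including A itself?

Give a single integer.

6

cl via duality: int({5, 4, 6}) = {4}, so X∖{4} = {5, 1, 2, 6, 3, 0}
Write k for closure, c for complement:
  1. A     = {1, 2, 3, 0}
  2. kA    = {5, 1, 2, 6, 3, 0}
  3. cA    = {5, 4, 6}
  4. ckA   = {4}
  5. kcA   = {5, 4, 2, 6, 3}
  6. ckcA  = {1, 0}
applying k or c yields no new set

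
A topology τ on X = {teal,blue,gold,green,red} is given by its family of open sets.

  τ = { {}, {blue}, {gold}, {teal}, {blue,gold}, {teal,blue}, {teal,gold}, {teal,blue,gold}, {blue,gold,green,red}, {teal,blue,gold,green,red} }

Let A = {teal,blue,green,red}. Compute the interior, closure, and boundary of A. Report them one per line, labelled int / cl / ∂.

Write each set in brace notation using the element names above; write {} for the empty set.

interior: largest open inside A is {teal,blue} (from {}, {teal}, {blue}, {teal,blue})
cl via duality: int({gold}) = {gold}, so X∖{gold} = {teal,blue,green,red}
cl∖int = {green,red}

int(A) = {teal,blue}
cl(A)  = {teal,blue,green,red}
∂A     = {green,red}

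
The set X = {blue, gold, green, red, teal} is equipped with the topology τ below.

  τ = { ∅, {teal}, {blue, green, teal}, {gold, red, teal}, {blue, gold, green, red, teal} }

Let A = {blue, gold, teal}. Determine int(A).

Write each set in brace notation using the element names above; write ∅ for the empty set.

{teal}

opens ⊆ A: ∅, {teal}; union → int = {teal}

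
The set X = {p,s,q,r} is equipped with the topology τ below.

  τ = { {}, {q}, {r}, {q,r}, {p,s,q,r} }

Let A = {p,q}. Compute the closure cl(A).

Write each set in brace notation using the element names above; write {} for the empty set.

X∖A={s,r}, int(X∖A)={r}, hence cl(A)={p,s,q}

{p,s,q}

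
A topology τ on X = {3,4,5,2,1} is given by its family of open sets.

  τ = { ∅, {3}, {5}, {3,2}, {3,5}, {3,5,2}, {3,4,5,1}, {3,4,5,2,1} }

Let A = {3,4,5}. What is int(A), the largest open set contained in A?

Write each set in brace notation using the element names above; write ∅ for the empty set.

{3,5}

interior: largest open inside A is {3,5} (from ∅, {5}, {3}, {3,5})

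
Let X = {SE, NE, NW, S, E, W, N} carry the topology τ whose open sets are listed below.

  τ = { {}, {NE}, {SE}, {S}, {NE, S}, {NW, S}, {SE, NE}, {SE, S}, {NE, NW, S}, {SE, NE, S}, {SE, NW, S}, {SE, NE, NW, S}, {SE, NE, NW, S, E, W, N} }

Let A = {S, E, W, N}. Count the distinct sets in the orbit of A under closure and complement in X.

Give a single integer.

8

cl via duality: int({SE, NE, NW}) = {SE, NE}, so X∖{SE, NE} = {NW, S, E, W, N}
Write k for closure, c for complement:
  1. A     = {S, E, W, N}
  2. kA    = {NW, S, E, W, N}
  3. cA    = {SE, NE, NW}
  4. ckA   = {SE, NE}
  5. kcA   = {SE, NE, NW, E, W, N}
  6. kckA  = {SE, NE, E, W, N}
  7. ckcA  = {S}
  8. ckckA = {NW, S}
applying k or c yields no new set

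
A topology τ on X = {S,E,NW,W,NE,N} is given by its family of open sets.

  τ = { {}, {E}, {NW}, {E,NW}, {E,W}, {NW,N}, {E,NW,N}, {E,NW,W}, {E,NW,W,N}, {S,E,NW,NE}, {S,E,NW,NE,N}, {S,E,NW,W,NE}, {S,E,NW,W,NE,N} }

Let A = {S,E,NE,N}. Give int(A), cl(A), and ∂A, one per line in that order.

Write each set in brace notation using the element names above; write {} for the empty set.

interior: largest open inside A is {E} (from {}, {E})
cl via duality: int({NW,W}) = {NW}, so X∖{NW} = {S,E,W,NE,N}
cl∖int = {S,W,NE,N}

int(A) = {E}
cl(A)  = {S,E,W,NE,N}
∂A     = {S,W,NE,N}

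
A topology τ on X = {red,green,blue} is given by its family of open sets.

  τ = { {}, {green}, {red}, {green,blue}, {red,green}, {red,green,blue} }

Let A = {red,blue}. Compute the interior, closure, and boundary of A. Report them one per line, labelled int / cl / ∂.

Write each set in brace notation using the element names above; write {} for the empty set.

U open, U⊆A: {}, {red}. int(A) = ⋃ = {red}
X∖A={green}, int(X∖A)={green}, hence cl(A)={red,blue}
∂A: remove int from cl → {blue}

int(A) = {red}
cl(A)  = {red,blue}
∂A     = {blue}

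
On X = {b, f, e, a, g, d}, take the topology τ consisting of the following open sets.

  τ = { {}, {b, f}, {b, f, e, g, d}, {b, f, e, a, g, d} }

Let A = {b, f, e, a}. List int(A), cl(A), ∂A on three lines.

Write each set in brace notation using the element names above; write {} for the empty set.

interior: largest open inside A is {b, f} (from {}, {b, f})
cl via duality: int({g, d}) = {}, so X∖{} = {b, f, e, a, g, d}
cl∖int = {e, a, g, d}

int(A) = {b, f}
cl(A)  = {b, f, e, a, g, d}
∂A     = {e, a, g, d}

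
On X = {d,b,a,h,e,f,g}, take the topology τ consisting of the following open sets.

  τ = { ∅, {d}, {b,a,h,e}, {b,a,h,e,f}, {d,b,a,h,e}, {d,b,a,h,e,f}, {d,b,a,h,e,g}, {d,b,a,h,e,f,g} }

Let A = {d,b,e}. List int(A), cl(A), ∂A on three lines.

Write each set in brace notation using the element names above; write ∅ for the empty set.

opens ⊆ A: ∅, {d}; union → int = {d}
complement {a,h,f,g}; its interior ∅; cl(A) = X∖∅ = {d,b,a,h,e,f,g}
boundary = {d,b,a,h,e,f,g} ∖ {d} = {b,a,h,e,f,g}

int(A) = {d}
cl(A)  = {d,b,a,h,e,f,g}
∂A     = {b,a,h,e,f,g}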